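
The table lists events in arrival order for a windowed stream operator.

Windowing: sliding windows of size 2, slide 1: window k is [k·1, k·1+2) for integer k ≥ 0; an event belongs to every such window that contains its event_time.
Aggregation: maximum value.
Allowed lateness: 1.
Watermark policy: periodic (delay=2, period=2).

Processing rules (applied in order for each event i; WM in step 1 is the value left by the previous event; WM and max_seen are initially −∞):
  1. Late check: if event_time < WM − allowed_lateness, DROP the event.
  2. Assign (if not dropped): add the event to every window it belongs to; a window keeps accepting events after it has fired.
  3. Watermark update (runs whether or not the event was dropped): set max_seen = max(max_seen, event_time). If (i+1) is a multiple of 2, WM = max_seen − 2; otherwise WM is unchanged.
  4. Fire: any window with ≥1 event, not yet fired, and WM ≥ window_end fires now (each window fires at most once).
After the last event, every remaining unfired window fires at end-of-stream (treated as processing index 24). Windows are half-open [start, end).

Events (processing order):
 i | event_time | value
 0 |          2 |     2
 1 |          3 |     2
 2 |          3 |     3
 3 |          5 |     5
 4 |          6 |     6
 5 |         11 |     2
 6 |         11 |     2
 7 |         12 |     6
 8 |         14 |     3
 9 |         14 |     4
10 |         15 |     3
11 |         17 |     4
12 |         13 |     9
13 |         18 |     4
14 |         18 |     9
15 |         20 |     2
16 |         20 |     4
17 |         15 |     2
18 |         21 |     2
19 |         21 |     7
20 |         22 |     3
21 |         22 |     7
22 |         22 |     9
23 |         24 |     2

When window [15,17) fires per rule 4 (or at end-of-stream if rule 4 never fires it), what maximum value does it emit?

3

i=0 t=2 v=2: → [2,4),[1,3); WM=−∞
i=1 t=3 v=2: → [3,5),[2,4); WM=1
i=2 t=3 v=3: → [3,5),[2,4); WM=1
i=3 t=5 v=5: → [5,7),[4,6); WM=3; [1,3) fires=2
i=4 t=6 v=6: → [6,8),[5,7); WM=3
i=5 t=11 v=2: → [11,13),[10,12); WM=9; [2,4) fires=3 [3,5) fires=3 [4,6) fires=5 [5,7) fires=6 [6,8) fires=6
i=6 t=11 v=2: → [11,13),[10,12); WM=9
i=7 t=12 v=6: → [12,14),[11,13); WM=10
i=8 t=14 v=3: → [14,16),[13,15); WM=10
i=9 t=14 v=4: → [14,16),[13,15); WM=12; [10,12) fires=2
i=10 t=15 v=3: → [15,17),[14,16); WM=12
i=11 t=17 v=4: → [17,19),[16,18); WM=15; [11,13) fires=6 [12,14) fires=6 [13,15) fires=4
i=12 t=13 v=9: DROP (t<15-1); WM=15
i=13 t=18 v=4: → [18,20),[17,19); WM=16; [14,16) fires=4
i=14 t=18 v=9: → [18,20),[17,19); WM=16
i=15 t=20 v=2: → [20,22),[19,21); WM=18; [15,17) fires=3 [16,18) fires=4
i=16 t=20 v=4: → [20,22),[19,21); WM=18
i=17 t=15 v=2: DROP (t<18-1); WM=18
i=18 t=21 v=2: → [21,23),[20,22); WM=18
i=19 t=21 v=7: → [21,23),[20,22); WM=19; [17,19) fires=9
i=20 t=22 v=3: → [22,24),[21,23); WM=19
i=21 t=22 v=7: → [22,24),[21,23); WM=20; [18,20) fires=9
i=22 t=22 v=9: → [22,24),[21,23); WM=20
i=23 t=24 v=2: → [24,26),[23,25); WM=22; [19,21) fires=4 [20,22) fires=7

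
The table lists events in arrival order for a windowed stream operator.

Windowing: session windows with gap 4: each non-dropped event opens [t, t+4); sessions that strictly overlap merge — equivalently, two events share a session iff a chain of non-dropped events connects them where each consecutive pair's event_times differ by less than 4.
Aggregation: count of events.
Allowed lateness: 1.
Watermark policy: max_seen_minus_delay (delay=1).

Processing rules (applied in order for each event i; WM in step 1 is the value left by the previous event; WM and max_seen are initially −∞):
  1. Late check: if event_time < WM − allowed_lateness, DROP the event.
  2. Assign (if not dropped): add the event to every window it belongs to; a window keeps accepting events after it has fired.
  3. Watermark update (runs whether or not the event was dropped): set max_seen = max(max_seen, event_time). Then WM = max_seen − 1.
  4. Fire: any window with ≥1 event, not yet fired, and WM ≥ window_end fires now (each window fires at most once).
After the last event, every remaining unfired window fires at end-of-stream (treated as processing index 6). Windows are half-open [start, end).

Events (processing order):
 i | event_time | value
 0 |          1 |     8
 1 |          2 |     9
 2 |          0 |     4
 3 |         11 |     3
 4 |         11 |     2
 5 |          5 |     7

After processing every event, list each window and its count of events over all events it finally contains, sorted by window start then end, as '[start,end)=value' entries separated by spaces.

[0,6)=3 [11,15)=2

i=0 t=1 v=8: → [1,5); WM=0
i=1 t=2 v=9: → [1,6); WM=1
i=2 t=0 v=4: → [0,6); WM=1
i=3 t=11 v=3: → [11,15); WM=10
i=4 t=11 v=2: → [11,15); WM=10
i=5 t=5 v=7: DROP (t<10-1); WM=10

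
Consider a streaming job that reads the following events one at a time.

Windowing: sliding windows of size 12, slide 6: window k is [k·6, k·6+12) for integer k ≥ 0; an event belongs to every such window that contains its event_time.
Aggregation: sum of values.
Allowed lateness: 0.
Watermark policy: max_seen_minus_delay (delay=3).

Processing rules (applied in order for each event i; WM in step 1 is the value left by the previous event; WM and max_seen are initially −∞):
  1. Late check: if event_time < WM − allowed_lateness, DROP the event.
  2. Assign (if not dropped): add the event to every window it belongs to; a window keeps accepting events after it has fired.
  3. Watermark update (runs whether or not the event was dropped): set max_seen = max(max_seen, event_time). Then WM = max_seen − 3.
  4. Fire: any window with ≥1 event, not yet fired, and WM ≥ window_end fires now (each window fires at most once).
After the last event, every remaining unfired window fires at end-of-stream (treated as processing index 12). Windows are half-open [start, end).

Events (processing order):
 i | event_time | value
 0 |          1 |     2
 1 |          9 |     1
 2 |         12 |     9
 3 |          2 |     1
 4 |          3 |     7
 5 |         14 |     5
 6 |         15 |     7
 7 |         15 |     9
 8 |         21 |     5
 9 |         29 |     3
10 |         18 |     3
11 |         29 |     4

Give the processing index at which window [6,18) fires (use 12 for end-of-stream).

8

i=0 t=1 v=2: → [0,12); WM=-2
i=1 t=9 v=1: → [6,18),[0,12); WM=6
i=2 t=12 v=9: → [12,24),[6,18); WM=9
i=3 t=2 v=1: DROP (t<9-0); WM=9
i=4 t=3 v=7: DROP (t<9-0); WM=9
i=5 t=14 v=5: → [12,24),[6,18); WM=11
i=6 t=15 v=7: → [12,24),[6,18); WM=12; [0,12) fires=3
i=7 t=15 v=9: → [12,24),[6,18); WM=12
i=8 t=21 v=5: → [18,30),[12,24); WM=18; [6,18) fires=31
i=9 t=29 v=3: → [24,36),[18,30); WM=26; [12,24) fires=35
i=10 t=18 v=3: DROP (t<26-0); WM=26
i=11 t=29 v=4: → [24,36),[18,30); WM=26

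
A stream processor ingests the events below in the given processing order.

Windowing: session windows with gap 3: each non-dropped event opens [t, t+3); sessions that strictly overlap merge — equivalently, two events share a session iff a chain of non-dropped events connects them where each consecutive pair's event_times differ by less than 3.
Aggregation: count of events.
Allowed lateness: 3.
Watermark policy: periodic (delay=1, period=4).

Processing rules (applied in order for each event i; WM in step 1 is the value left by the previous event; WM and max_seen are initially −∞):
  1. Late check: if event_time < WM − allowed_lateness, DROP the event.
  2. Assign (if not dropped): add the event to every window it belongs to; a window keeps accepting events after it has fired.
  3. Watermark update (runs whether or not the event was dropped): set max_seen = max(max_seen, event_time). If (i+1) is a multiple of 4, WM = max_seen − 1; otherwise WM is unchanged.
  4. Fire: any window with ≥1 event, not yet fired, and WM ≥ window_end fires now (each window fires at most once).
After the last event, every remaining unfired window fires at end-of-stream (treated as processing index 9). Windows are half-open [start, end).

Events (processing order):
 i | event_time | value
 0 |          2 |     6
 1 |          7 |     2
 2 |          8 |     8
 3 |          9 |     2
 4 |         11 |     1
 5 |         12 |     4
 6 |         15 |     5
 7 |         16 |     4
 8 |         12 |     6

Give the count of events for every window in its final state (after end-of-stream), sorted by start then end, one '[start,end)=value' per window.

i=0 t=2 v=6: → [2,5); WM=−∞
i=1 t=7 v=2: → [7,10); WM=−∞
i=2 t=8 v=8: → [7,11); WM=−∞
i=3 t=9 v=2: → [7,12); WM=8
i=4 t=11 v=1: → [7,14); WM=8
i=5 t=12 v=4: → [7,15); WM=8
i=6 t=15 v=5: → [15,18); WM=8
i=7 t=16 v=4: → [15,19); WM=15
i=8 t=12 v=6: → [7,15); WM=15

[2,5)=1 [7,15)=6 [15,19)=2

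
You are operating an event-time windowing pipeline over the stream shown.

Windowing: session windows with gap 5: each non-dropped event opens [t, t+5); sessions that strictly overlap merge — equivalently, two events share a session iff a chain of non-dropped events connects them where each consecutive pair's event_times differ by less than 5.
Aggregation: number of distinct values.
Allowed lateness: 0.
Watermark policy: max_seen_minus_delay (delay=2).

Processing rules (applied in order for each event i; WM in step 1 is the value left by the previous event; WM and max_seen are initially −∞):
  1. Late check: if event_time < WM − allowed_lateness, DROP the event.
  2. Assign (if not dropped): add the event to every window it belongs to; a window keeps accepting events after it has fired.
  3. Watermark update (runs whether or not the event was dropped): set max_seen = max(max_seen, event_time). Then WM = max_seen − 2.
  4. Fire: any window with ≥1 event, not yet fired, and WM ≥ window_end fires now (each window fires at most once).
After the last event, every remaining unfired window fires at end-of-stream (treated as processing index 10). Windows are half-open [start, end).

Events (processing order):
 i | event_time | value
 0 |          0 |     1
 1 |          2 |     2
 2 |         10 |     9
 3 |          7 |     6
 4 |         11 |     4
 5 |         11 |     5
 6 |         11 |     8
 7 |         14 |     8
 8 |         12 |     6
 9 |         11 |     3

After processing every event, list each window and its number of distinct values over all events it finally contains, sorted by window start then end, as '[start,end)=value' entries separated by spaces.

i=0 t=0 v=1: → [0,5); WM=-2
i=1 t=2 v=2: → [0,7); WM=0
i=2 t=10 v=9: → [10,15); WM=8
i=3 t=7 v=6: DROP (t<8-0); WM=8
i=4 t=11 v=4: → [10,16); WM=9
i=5 t=11 v=5: → [10,16); WM=9
i=6 t=11 v=8: → [10,16); WM=9
i=7 t=14 v=8: → [10,19); WM=12
i=8 t=12 v=6: → [10,19); WM=12
i=9 t=11 v=3: DROP (t<12-0); WM=12

[0,7)=2 [10,19)=5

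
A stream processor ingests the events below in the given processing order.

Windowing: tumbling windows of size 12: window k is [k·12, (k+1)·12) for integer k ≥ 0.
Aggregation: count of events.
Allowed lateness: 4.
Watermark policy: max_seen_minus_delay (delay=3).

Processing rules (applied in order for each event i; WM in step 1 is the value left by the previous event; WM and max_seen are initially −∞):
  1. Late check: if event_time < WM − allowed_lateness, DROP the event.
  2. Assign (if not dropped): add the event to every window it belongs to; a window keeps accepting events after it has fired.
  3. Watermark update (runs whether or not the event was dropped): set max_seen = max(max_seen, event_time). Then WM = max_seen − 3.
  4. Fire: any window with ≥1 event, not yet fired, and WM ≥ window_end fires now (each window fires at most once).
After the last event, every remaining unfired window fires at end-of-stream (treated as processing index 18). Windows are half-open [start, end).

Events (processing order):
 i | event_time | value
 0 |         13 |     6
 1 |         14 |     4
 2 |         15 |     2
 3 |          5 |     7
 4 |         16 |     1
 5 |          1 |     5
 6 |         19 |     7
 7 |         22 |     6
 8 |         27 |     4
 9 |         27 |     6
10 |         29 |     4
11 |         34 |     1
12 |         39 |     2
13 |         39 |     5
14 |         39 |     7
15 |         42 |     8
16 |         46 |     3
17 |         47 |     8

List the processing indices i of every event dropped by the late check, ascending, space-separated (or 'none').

3 5

i=0 t=13 v=6: → [12,24); WM=10
i=1 t=14 v=4: → [12,24); WM=11
i=2 t=15 v=2: → [12,24); WM=12
i=3 t=5 v=7: DROP (t<12-4); WM=12
i=4 t=16 v=1: → [12,24); WM=13
i=5 t=1 v=5: DROP (t<13-4); WM=13
i=6 t=19 v=7: → [12,24); WM=16
i=7 t=22 v=6: → [12,24); WM=19
i=8 t=27 v=4: → [24,36); WM=24; [12,24) fires=6
i=9 t=27 v=6: → [24,36); WM=24
i=10 t=29 v=4: → [24,36); WM=26
i=11 t=34 v=1: → [24,36); WM=31
i=12 t=39 v=2: → [36,48); WM=36; [24,36) fires=4
i=13 t=39 v=5: → [36,48); WM=36
i=14 t=39 v=7: → [36,48); WM=36
i=15 t=42 v=8: → [36,48); WM=39
i=16 t=46 v=3: → [36,48); WM=43
i=17 t=47 v=8: → [36,48); WM=44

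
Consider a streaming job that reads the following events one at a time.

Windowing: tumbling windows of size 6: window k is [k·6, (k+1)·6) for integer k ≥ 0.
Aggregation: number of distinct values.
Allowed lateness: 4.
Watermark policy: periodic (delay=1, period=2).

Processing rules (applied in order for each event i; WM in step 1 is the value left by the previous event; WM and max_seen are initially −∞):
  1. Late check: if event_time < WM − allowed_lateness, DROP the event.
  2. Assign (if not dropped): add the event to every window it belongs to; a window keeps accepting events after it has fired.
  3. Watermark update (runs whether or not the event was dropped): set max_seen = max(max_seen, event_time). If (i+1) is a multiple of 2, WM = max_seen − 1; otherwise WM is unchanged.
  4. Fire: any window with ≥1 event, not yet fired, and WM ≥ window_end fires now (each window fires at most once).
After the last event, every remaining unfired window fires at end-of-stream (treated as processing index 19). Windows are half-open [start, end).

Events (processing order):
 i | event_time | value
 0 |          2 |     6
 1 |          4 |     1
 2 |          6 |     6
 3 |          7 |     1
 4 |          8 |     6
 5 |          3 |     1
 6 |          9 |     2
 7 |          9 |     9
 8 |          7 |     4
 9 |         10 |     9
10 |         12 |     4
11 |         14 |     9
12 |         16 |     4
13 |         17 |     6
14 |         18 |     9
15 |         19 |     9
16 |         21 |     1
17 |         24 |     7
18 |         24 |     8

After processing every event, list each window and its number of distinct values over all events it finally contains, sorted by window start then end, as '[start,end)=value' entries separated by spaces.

[0,6)=2 [6,12)=5 [12,18)=3 [18,24)=2 [24,30)=2

i=0 t=2 v=6: → [0,6); WM=−∞
i=1 t=4 v=1: → [0,6); WM=3
i=2 t=6 v=6: → [6,12); WM=3
i=3 t=7 v=1: → [6,12); WM=6; [0,6) fires=2
i=4 t=8 v=6: → [6,12); WM=6
i=5 t=3 v=1: → [0,6); WM=7
i=6 t=9 v=2: → [6,12); WM=7
i=7 t=9 v=9: → [6,12); WM=8
i=8 t=7 v=4: → [6,12); WM=8
i=9 t=10 v=9: → [6,12); WM=9
i=10 t=12 v=4: → [12,18); WM=9
i=11 t=14 v=9: → [12,18); WM=13; [6,12) fires=5
i=12 t=16 v=4: → [12,18); WM=13
i=13 t=17 v=6: → [12,18); WM=16
i=14 t=18 v=9: → [18,24); WM=16
i=15 t=19 v=9: → [18,24); WM=18; [12,18) fires=3
i=16 t=21 v=1: → [18,24); WM=18
i=17 t=24 v=7: → [24,30); WM=23
i=18 t=24 v=8: → [24,30); WM=23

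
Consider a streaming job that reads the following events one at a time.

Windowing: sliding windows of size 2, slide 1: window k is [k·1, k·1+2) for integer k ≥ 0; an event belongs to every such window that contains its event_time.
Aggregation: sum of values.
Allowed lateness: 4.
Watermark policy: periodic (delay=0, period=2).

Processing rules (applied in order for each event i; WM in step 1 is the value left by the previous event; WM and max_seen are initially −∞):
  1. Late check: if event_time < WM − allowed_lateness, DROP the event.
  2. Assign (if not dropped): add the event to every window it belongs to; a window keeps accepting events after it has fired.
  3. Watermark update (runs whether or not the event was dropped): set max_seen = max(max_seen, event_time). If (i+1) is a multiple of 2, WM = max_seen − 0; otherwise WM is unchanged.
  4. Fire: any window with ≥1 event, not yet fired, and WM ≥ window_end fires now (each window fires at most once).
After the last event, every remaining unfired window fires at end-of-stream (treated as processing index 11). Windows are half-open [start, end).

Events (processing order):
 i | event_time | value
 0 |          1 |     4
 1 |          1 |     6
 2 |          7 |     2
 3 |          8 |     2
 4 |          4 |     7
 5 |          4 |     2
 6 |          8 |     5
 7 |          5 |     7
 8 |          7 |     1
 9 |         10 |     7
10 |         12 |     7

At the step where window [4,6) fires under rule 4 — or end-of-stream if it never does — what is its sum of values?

7

i=0 t=1 v=4: → [1,3),[0,2); WM=−∞
i=1 t=1 v=6: → [1,3),[0,2); WM=1
i=2 t=7 v=2: → [7,9),[6,8); WM=1
i=3 t=8 v=2: → [8,10),[7,9); WM=8; [0,2) fires=10 [1,3) fires=10 [6,8) fires=2
i=4 t=4 v=7: → [4,6),[3,5); WM=8; [3,5) fires=7 [4,6) fires=7
i=5 t=4 v=2: → [4,6),[3,5); WM=8
i=6 t=8 v=5: → [8,10),[7,9); WM=8
i=7 t=5 v=7: → [5,7),[4,6); WM=8; [5,7) fires=7
i=8 t=7 v=1: → [7,9),[6,8); WM=8
i=9 t=10 v=7: → [10,12),[9,11); WM=10; [7,9) fires=10 [8,10) fires=7
i=10 t=12 v=7: → [12,14),[11,13); WM=10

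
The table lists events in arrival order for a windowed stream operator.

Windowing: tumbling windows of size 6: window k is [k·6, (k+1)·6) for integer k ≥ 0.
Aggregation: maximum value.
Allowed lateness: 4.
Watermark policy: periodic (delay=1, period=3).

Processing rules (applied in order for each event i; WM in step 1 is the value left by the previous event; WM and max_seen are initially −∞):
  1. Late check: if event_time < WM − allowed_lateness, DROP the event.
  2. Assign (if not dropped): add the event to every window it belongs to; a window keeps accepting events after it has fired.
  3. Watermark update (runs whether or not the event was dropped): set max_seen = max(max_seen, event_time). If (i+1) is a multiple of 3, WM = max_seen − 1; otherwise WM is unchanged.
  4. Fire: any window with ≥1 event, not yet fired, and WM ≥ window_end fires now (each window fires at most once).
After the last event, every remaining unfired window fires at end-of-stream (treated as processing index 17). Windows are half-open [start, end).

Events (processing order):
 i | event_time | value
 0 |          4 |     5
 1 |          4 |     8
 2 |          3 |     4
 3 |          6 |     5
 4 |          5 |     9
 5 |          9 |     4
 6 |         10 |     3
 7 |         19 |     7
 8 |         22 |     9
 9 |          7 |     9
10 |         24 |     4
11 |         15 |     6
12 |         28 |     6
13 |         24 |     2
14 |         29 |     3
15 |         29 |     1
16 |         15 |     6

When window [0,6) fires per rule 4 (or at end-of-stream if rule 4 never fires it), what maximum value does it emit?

i=0 t=4 v=5: → [0,6); WM=−∞
i=1 t=4 v=8: → [0,6); WM=−∞
i=2 t=3 v=4: → [0,6); WM=3
i=3 t=6 v=5: → [6,12); WM=3
i=4 t=5 v=9: → [0,6); WM=3
i=5 t=9 v=4: → [6,12); WM=8; [0,6) fires=9
i=6 t=10 v=3: → [6,12); WM=8
i=7 t=19 v=7: → [18,24); WM=8
i=8 t=22 v=9: → [18,24); WM=21; [6,12) fires=5
i=9 t=7 v=9: DROP (t<21-4); WM=21
i=10 t=24 v=4: → [24,30); WM=21
i=11 t=15 v=6: DROP (t<21-4); WM=23
i=12 t=28 v=6: → [24,30); WM=23
i=13 t=24 v=2: → [24,30); WM=23
i=14 t=29 v=3: → [24,30); WM=28; [18,24) fires=9
i=15 t=29 v=1: → [24,30); WM=28
i=16 t=15 v=6: DROP (t<28-4); WM=28

9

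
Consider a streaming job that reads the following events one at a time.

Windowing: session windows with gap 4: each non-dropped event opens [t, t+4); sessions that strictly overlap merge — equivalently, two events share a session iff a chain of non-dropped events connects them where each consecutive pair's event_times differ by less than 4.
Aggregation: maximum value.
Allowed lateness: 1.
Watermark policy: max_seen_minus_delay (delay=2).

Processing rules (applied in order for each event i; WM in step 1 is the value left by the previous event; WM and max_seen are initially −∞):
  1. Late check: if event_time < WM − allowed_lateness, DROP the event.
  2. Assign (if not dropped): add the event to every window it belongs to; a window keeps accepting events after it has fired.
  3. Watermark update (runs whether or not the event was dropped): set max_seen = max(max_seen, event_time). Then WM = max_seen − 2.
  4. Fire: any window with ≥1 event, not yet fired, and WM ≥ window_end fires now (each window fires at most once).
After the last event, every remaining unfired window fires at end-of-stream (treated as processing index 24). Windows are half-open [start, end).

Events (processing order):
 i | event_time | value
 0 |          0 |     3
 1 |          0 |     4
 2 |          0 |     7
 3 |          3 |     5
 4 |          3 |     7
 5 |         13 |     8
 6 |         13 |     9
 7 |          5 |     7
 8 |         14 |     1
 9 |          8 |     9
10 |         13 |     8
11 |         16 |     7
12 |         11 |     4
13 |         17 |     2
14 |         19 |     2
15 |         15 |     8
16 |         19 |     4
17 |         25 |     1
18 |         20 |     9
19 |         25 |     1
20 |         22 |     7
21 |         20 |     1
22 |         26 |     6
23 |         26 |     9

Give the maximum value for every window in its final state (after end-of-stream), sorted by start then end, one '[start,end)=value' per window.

i=0 t=0 v=3: → [0,4); WM=-2
i=1 t=0 v=4: → [0,4); WM=-2
i=2 t=0 v=7: → [0,4); WM=-2
i=3 t=3 v=5: → [0,7); WM=1
i=4 t=3 v=7: → [0,7); WM=1
i=5 t=13 v=8: → [13,17); WM=11
i=6 t=13 v=9: → [13,17); WM=11
i=7 t=5 v=7: DROP (t<11-1); WM=11
i=8 t=14 v=1: → [13,18); WM=12
i=9 t=8 v=9: DROP (t<12-1); WM=12
i=10 t=13 v=8: → [13,18); WM=12
i=11 t=16 v=7: → [13,20); WM=14
i=12 t=11 v=4: DROP (t<14-1); WM=14
i=13 t=17 v=2: → [13,21); WM=15
i=14 t=19 v=2: → [13,23); WM=17
i=15 t=15 v=8: DROP (t<17-1); WM=17
i=16 t=19 v=4: → [13,23); WM=17
i=17 t=25 v=1: → [25,29); WM=23
i=18 t=20 v=9: DROP (t<23-1); WM=23
i=19 t=25 v=1: → [25,29); WM=23
i=20 t=22 v=7: → [13,29); WM=23
i=21 t=20 v=1: DROP (t<23-1); WM=23
i=22 t=26 v=6: → [13,30); WM=24
i=23 t=26 v=9: → [13,30); WM=24

[0,7)=7 [13,30)=9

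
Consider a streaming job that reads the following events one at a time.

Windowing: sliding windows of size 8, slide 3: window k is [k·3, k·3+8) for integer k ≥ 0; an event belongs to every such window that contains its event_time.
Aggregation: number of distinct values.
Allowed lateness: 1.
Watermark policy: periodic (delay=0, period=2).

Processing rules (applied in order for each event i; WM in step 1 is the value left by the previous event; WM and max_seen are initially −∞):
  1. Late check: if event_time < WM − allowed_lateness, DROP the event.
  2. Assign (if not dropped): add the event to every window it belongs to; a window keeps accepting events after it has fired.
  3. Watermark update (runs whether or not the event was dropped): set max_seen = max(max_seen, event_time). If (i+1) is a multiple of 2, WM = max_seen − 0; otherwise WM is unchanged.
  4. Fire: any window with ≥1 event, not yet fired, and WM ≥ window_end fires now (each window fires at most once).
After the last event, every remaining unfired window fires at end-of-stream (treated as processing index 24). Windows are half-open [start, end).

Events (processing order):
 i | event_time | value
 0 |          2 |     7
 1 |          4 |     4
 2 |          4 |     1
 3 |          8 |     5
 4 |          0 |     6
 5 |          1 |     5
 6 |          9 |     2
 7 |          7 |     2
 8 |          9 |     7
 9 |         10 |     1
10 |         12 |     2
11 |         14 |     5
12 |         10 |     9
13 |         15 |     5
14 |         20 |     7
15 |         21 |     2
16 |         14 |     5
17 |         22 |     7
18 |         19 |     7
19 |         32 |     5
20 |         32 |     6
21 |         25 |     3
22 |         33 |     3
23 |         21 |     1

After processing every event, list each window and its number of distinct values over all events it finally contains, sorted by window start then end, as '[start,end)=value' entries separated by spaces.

[0,8)=4 [3,11)=5 [6,14)=4 [9,17)=4 [12,20)=2 [15,23)=3 [18,26)=2 [21,29)=2 [27,35)=3 [30,38)=3 [33,41)=1

i=0 t=2 v=7: → [0,8); WM=−∞
i=1 t=4 v=4: → [3,11),[0,8); WM=4
i=2 t=4 v=1: → [3,11),[0,8); WM=4
i=3 t=8 v=5: → [6,14),[3,11); WM=8; [0,8) fires=3
i=4 t=0 v=6: DROP (t<8-1); WM=8
i=5 t=1 v=5: DROP (t<8-1); WM=8
i=6 t=9 v=2: → [9,17),[6,14),[3,11); WM=8
i=7 t=7 v=2: → [6,14),[3,11),[0,8); WM=9
i=8 t=9 v=7: → [9,17),[6,14),[3,11); WM=9
i=9 t=10 v=1: → [9,17),[6,14),[3,11); WM=10
i=10 t=12 v=2: → [12,20),[9,17),[6,14); WM=10
i=11 t=14 v=5: → [12,20),[9,17); WM=14; [3,11) fires=5 [6,14) fires=4
i=12 t=10 v=9: DROP (t<14-1); WM=14
i=13 t=15 v=5: → [15,23),[12,20),[9,17); WM=15
i=14 t=20 v=7: → [18,26),[15,23); WM=15
i=15 t=21 v=2: → [21,29),[18,26),[15,23); WM=21; [9,17) fires=4 [12,20) fires=2
i=16 t=14 v=5: DROP (t<21-1); WM=21
i=17 t=22 v=7: → [21,29),[18,26),[15,23); WM=22
i=18 t=19 v=7: DROP (t<22-1); WM=22
i=19 t=32 v=5: → [30,38),[27,35); WM=32; [15,23) fires=3 [18,26) fires=2 [21,29) fires=2
i=20 t=32 v=6: → [30,38),[27,35); WM=32
i=21 t=25 v=3: DROP (t<32-1); WM=32
i=22 t=33 v=3: → [33,41),[30,38),[27,35); WM=32
i=23 t=21 v=1: DROP (t<32-1); WM=33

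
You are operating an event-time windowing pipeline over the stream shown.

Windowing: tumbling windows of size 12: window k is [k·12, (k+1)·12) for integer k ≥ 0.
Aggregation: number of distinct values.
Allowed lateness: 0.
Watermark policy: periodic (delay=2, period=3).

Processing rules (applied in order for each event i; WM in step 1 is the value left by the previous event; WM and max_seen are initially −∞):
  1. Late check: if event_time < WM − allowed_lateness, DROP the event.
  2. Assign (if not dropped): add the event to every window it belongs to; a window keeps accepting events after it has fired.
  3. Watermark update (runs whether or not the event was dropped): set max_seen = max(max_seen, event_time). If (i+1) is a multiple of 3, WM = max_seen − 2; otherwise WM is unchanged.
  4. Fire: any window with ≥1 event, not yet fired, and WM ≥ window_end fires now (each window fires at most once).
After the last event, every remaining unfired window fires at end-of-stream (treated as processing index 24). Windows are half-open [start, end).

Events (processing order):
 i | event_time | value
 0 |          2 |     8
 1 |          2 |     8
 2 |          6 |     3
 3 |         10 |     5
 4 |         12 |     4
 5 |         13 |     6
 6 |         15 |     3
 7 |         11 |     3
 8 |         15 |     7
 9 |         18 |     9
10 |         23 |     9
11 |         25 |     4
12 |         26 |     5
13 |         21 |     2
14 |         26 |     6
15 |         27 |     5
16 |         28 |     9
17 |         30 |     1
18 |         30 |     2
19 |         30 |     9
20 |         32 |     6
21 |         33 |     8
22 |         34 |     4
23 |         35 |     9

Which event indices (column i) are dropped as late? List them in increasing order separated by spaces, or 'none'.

i=0 t=2 v=8: → [0,12); WM=−∞
i=1 t=2 v=8: → [0,12); WM=−∞
i=2 t=6 v=3: → [0,12); WM=4
i=3 t=10 v=5: → [0,12); WM=4
i=4 t=12 v=4: → [12,24); WM=4
i=5 t=13 v=6: → [12,24); WM=11
i=6 t=15 v=3: → [12,24); WM=11
i=7 t=11 v=3: → [0,12); WM=11
i=8 t=15 v=7: → [12,24); WM=13; [0,12) fires=3
i=9 t=18 v=9: → [12,24); WM=13
i=10 t=23 v=9: → [12,24); WM=13
i=11 t=25 v=4: → [24,36); WM=23
i=12 t=26 v=5: → [24,36); WM=23
i=13 t=21 v=2: DROP (t<23-0); WM=23
i=14 t=26 v=6: → [24,36); WM=24; [12,24) fires=5
i=15 t=27 v=5: → [24,36); WM=24
i=16 t=28 v=9: → [24,36); WM=24
i=17 t=30 v=1: → [24,36); WM=28
i=18 t=30 v=2: → [24,36); WM=28
i=19 t=30 v=9: → [24,36); WM=28
i=20 t=32 v=6: → [24,36); WM=30
i=21 t=33 v=8: → [24,36); WM=30
i=22 t=34 v=4: → [24,36); WM=30
i=23 t=35 v=9: → [24,36); WM=33

13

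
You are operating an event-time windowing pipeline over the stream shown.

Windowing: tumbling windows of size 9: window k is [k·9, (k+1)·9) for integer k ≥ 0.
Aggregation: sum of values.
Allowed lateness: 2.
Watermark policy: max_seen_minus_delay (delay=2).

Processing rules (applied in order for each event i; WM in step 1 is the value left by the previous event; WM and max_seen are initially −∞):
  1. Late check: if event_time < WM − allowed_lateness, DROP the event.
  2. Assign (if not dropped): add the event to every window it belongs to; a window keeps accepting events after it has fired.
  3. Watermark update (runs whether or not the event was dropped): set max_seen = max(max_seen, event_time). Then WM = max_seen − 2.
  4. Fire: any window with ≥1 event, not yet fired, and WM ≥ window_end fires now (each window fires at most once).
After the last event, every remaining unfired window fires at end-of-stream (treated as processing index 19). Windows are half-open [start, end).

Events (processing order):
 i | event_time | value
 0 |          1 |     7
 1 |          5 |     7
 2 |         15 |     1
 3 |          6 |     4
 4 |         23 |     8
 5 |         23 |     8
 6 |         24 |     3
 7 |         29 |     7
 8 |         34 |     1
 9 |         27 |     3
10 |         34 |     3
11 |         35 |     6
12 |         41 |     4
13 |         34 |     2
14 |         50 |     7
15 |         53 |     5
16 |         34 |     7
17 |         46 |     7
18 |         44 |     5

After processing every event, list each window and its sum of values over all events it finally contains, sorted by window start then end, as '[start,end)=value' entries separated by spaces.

i=0 t=1 v=7: → [0,9); WM=-1
i=1 t=5 v=7: → [0,9); WM=3
i=2 t=15 v=1: → [9,18); WM=13; [0,9) fires=14
i=3 t=6 v=4: DROP (t<13-2); WM=13
i=4 t=23 v=8: → [18,27); WM=21; [9,18) fires=1
i=5 t=23 v=8: → [18,27); WM=21
i=6 t=24 v=3: → [18,27); WM=22
i=7 t=29 v=7: → [27,36); WM=27; [18,27) fires=19
i=8 t=34 v=1: → [27,36); WM=32
i=9 t=27 v=3: DROP (t<32-2); WM=32
i=10 t=34 v=3: → [27,36); WM=32
i=11 t=35 v=6: → [27,36); WM=33
i=12 t=41 v=4: → [36,45); WM=39; [27,36) fires=17
i=13 t=34 v=2: DROP (t<39-2); WM=39
i=14 t=50 v=7: → [45,54); WM=48; [36,45) fires=4
i=15 t=53 v=5: → [45,54); WM=51
i=16 t=34 v=7: DROP (t<51-2); WM=51
i=17 t=46 v=7: DROP (t<51-2); WM=51
i=18 t=44 v=5: DROP (t<51-2); WM=51

[0,9)=14 [9,18)=1 [18,27)=19 [27,36)=17 [36,45)=4 [45,54)=12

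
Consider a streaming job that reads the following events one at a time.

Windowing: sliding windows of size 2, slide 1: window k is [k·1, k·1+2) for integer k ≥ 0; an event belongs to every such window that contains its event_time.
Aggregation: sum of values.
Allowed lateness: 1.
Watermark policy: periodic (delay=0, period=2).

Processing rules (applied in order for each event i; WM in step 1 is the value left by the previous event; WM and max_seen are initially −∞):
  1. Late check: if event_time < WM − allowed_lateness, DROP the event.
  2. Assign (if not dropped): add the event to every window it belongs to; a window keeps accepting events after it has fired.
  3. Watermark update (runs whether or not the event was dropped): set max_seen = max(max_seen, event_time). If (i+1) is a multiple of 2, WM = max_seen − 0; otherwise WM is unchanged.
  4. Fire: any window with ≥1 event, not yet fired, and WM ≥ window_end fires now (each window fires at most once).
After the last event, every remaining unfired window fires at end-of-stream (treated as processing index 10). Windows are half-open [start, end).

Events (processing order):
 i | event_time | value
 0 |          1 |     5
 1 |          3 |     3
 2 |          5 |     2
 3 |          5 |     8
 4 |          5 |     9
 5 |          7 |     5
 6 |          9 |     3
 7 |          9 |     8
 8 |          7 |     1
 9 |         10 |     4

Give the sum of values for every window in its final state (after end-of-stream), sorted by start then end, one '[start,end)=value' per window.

[0,2)=5 [1,3)=5 [2,4)=3 [3,5)=3 [4,6)=19 [5,7)=19 [6,8)=5 [7,9)=5 [8,10)=11 [9,11)=15 [10,12)=4

i=0 t=1 v=5: → [1,3),[0,2); WM=−∞
i=1 t=3 v=3: → [3,5),[2,4); WM=3; [0,2) fires=5 [1,3) fires=5
i=2 t=5 v=2: → [5,7),[4,6); WM=3
i=3 t=5 v=8: → [5,7),[4,6); WM=5; [2,4) fires=3 [3,5) fires=3
i=4 t=5 v=9: → [5,7),[4,6); WM=5
i=5 t=7 v=5: → [7,9),[6,8); WM=7; [4,6) fires=19 [5,7) fires=19
i=6 t=9 v=3: → [9,11),[8,10); WM=7
i=7 t=9 v=8: → [9,11),[8,10); WM=9; [6,8) fires=5 [7,9) fires=5
i=8 t=7 v=1: DROP (t<9-1); WM=9
i=9 t=10 v=4: → [10,12),[9,11); WM=10; [8,10) fires=11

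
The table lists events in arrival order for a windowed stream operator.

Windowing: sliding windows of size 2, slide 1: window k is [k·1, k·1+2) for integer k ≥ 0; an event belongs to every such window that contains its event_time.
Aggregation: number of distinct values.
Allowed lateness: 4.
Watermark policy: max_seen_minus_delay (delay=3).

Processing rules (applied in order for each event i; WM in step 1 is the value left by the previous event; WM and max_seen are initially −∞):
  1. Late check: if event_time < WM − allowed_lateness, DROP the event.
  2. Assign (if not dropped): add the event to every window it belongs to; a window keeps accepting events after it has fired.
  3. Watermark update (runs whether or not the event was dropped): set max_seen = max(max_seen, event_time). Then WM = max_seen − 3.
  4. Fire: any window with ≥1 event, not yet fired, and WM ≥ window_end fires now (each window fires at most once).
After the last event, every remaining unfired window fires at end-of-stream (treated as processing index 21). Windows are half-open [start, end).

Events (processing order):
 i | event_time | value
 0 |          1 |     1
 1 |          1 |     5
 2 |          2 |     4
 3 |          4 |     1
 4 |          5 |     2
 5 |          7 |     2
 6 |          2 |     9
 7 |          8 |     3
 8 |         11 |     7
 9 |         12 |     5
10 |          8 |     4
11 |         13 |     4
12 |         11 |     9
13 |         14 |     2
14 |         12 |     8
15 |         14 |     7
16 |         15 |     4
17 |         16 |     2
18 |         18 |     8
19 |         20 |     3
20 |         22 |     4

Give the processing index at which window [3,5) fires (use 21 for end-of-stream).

i=0 t=1 v=1: → [1,3),[0,2); WM=-2
i=1 t=1 v=5: → [1,3),[0,2); WM=-2
i=2 t=2 v=4: → [2,4),[1,3); WM=-1
i=3 t=4 v=1: → [4,6),[3,5); WM=1
i=4 t=5 v=2: → [5,7),[4,6); WM=2; [0,2) fires=2
i=5 t=7 v=2: → [7,9),[6,8); WM=4; [1,3) fires=3 [2,4) fires=1
i=6 t=2 v=9: → [2,4),[1,3); WM=4
i=7 t=8 v=3: → [8,10),[7,9); WM=5; [3,5) fires=1
i=8 t=11 v=7: → [11,13),[10,12); WM=8; [4,6) fires=2 [5,7) fires=1 [6,8) fires=1
i=9 t=12 v=5: → [12,14),[11,13); WM=9; [7,9) fires=2
i=10 t=8 v=4: → [8,10),[7,9); WM=9
i=11 t=13 v=4: → [13,15),[12,14); WM=10; [8,10) fires=2
i=12 t=11 v=9: → [11,13),[10,12); WM=10
i=13 t=14 v=2: → [14,16),[13,15); WM=11
i=14 t=12 v=8: → [12,14),[11,13); WM=11
i=15 t=14 v=7: → [14,16),[13,15); WM=11
i=16 t=15 v=4: → [15,17),[14,16); WM=12; [10,12) fires=2
i=17 t=16 v=2: → [16,18),[15,17); WM=13; [11,13) fires=4
i=18 t=18 v=8: → [18,20),[17,19); WM=15; [12,14) fires=3 [13,15) fires=3
i=19 t=20 v=3: → [20,22),[19,21); WM=17; [14,16) fires=3 [15,17) fires=2
i=20 t=22 v=4: → [22,24),[21,23); WM=19; [16,18) fires=1 [17,19) fires=1

7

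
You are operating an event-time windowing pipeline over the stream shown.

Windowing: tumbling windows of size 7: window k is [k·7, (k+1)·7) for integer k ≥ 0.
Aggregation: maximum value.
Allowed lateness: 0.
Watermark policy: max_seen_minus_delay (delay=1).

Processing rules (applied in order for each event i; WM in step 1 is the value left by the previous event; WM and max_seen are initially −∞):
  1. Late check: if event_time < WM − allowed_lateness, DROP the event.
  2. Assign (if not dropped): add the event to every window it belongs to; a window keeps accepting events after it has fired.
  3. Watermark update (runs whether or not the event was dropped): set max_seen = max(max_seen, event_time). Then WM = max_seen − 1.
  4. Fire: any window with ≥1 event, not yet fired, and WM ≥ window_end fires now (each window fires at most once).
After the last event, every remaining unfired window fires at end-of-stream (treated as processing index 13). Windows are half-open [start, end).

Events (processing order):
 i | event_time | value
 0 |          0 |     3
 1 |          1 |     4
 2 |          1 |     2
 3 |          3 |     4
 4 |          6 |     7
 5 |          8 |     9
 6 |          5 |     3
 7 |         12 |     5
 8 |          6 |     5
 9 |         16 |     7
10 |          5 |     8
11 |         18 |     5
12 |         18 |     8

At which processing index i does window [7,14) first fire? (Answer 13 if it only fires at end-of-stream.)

9

i=0 t=0 v=3: → [0,7); WM=-1
i=1 t=1 v=4: → [0,7); WM=0
i=2 t=1 v=2: → [0,7); WM=0
i=3 t=3 v=4: → [0,7); WM=2
i=4 t=6 v=7: → [0,7); WM=5
i=5 t=8 v=9: → [7,14); WM=7; [0,7) fires=7
i=6 t=5 v=3: DROP (t<7-0); WM=7
i=7 t=12 v=5: → [7,14); WM=11
i=8 t=6 v=5: DROP (t<11-0); WM=11
i=9 t=16 v=7: → [14,21); WM=15; [7,14) fires=9
i=10 t=5 v=8: DROP (t<15-0); WM=15
i=11 t=18 v=5: → [14,21); WM=17
i=12 t=18 v=8: → [14,21); WM=17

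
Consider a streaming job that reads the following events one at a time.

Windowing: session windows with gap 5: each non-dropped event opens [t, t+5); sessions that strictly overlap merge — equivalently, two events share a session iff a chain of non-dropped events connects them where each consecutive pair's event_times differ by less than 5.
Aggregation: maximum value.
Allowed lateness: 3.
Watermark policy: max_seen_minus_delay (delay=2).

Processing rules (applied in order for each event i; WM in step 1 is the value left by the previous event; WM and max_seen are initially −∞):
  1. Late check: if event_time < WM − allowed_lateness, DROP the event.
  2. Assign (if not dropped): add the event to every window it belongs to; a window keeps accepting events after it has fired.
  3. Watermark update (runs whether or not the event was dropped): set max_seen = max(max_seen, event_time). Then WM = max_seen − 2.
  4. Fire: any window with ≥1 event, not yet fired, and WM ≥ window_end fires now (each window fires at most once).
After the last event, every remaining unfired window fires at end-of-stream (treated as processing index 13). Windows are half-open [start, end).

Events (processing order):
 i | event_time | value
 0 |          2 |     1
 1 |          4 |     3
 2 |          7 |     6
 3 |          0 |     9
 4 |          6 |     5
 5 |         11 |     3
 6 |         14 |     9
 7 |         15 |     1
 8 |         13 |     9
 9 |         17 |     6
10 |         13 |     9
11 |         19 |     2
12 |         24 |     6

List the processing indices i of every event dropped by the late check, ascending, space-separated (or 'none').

i=0 t=2 v=1: → [2,7); WM=0
i=1 t=4 v=3: → [2,9); WM=2
i=2 t=7 v=6: → [2,12); WM=5
i=3 t=0 v=9: DROP (t<5-3); WM=5
i=4 t=6 v=5: → [2,12); WM=5
i=5 t=11 v=3: → [2,16); WM=9
i=6 t=14 v=9: → [2,19); WM=12
i=7 t=15 v=1: → [2,20); WM=13
i=8 t=13 v=9: → [2,20); WM=13
i=9 t=17 v=6: → [2,22); WM=15
i=10 t=13 v=9: → [2,22); WM=15
i=11 t=19 v=2: → [2,24); WM=17
i=12 t=24 v=6: → [24,29); WM=22

3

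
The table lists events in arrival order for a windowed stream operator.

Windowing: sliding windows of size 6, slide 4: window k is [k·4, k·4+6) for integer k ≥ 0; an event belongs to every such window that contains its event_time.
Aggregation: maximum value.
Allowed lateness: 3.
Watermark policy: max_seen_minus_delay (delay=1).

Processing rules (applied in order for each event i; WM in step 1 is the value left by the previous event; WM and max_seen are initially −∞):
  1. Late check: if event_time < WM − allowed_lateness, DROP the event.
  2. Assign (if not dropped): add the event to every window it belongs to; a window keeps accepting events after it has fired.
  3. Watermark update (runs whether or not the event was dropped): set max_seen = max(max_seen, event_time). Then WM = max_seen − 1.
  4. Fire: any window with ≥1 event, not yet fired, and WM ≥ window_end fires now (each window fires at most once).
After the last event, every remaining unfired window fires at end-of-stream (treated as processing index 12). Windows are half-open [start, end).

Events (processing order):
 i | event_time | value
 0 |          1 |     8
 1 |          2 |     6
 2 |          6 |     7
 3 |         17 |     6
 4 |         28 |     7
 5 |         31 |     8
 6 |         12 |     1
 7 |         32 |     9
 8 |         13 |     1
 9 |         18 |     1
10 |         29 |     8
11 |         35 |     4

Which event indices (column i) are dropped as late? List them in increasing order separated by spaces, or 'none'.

6 8 9

i=0 t=1 v=8: → [0,6); WM=0
i=1 t=2 v=6: → [0,6); WM=1
i=2 t=6 v=7: → [4,10); WM=5
i=3 t=17 v=6: → [16,22),[12,18); WM=16; [0,6) fires=8 [4,10) fires=7
i=4 t=28 v=7: → [28,34),[24,30); WM=27; [12,18) fires=6 [16,22) fires=6
i=5 t=31 v=8: → [28,34); WM=30; [24,30) fires=7
i=6 t=12 v=1: DROP (t<30-3); WM=30
i=7 t=32 v=9: → [32,38),[28,34); WM=31
i=8 t=13 v=1: DROP (t<31-3); WM=31
i=9 t=18 v=1: DROP (t<31-3); WM=31
i=10 t=29 v=8: → [28,34),[24,30); WM=31
i=11 t=35 v=4: → [32,38); WM=34; [28,34) fires=9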